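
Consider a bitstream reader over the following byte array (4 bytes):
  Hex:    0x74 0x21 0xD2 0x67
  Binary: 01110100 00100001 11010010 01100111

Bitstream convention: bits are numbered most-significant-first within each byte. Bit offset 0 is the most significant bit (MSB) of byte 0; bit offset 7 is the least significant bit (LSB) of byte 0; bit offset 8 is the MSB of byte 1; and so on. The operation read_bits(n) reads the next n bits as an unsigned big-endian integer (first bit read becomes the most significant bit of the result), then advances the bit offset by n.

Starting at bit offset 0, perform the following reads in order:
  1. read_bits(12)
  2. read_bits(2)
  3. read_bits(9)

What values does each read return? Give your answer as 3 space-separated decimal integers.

Read 1: bits[0:12] width=12 -> value=1858 (bin 011101000010); offset now 12 = byte 1 bit 4; 20 bits remain
Read 2: bits[12:14] width=2 -> value=0 (bin 00); offset now 14 = byte 1 bit 6; 18 bits remain
Read 3: bits[14:23] width=9 -> value=233 (bin 011101001); offset now 23 = byte 2 bit 7; 9 bits remain

Answer: 1858 0 233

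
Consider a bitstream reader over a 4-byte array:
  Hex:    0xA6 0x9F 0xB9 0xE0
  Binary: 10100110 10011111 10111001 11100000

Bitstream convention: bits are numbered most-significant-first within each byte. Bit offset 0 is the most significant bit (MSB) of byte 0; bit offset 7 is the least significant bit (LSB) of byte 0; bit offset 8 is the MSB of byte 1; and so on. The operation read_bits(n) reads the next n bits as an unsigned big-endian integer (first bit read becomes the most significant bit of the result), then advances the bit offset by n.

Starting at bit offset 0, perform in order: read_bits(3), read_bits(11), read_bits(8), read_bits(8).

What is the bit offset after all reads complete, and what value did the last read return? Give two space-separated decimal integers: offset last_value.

Answer: 30 120

Derivation:
Read 1: bits[0:3] width=3 -> value=5 (bin 101); offset now 3 = byte 0 bit 3; 29 bits remain
Read 2: bits[3:14] width=11 -> value=423 (bin 00110100111); offset now 14 = byte 1 bit 6; 18 bits remain
Read 3: bits[14:22] width=8 -> value=238 (bin 11101110); offset now 22 = byte 2 bit 6; 10 bits remain
Read 4: bits[22:30] width=8 -> value=120 (bin 01111000); offset now 30 = byte 3 bit 6; 2 bits remain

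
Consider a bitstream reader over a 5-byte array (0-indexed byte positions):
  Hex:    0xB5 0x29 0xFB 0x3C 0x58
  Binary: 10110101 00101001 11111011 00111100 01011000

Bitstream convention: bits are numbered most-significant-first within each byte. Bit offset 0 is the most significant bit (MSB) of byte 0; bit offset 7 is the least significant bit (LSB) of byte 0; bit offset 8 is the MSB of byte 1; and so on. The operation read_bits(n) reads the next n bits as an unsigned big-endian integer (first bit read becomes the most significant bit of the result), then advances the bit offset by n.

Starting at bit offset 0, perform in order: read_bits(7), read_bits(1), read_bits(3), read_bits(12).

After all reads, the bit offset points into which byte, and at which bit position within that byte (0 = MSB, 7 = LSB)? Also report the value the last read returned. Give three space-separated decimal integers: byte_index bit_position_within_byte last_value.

Answer: 2 7 1277

Derivation:
Read 1: bits[0:7] width=7 -> value=90 (bin 1011010); offset now 7 = byte 0 bit 7; 33 bits remain
Read 2: bits[7:8] width=1 -> value=1 (bin 1); offset now 8 = byte 1 bit 0; 32 bits remain
Read 3: bits[8:11] width=3 -> value=1 (bin 001); offset now 11 = byte 1 bit 3; 29 bits remain
Read 4: bits[11:23] width=12 -> value=1277 (bin 010011111101); offset now 23 = byte 2 bit 7; 17 bits remain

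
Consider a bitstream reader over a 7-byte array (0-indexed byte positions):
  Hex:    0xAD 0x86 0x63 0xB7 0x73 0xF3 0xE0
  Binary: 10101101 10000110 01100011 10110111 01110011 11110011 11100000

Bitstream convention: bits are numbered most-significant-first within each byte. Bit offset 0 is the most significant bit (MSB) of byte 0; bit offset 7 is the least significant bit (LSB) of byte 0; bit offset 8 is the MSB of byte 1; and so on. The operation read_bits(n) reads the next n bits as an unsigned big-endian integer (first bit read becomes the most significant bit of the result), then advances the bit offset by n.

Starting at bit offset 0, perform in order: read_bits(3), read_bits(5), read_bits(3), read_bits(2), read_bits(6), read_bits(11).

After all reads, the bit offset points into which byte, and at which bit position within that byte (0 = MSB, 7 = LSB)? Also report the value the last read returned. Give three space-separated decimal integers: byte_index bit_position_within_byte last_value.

Read 1: bits[0:3] width=3 -> value=5 (bin 101); offset now 3 = byte 0 bit 3; 53 bits remain
Read 2: bits[3:8] width=5 -> value=13 (bin 01101); offset now 8 = byte 1 bit 0; 48 bits remain
Read 3: bits[8:11] width=3 -> value=4 (bin 100); offset now 11 = byte 1 bit 3; 45 bits remain
Read 4: bits[11:13] width=2 -> value=0 (bin 00); offset now 13 = byte 1 bit 5; 43 bits remain
Read 5: bits[13:19] width=6 -> value=51 (bin 110011); offset now 19 = byte 2 bit 3; 37 bits remain
Read 6: bits[19:30] width=11 -> value=237 (bin 00011101101); offset now 30 = byte 3 bit 6; 26 bits remain

Answer: 3 6 237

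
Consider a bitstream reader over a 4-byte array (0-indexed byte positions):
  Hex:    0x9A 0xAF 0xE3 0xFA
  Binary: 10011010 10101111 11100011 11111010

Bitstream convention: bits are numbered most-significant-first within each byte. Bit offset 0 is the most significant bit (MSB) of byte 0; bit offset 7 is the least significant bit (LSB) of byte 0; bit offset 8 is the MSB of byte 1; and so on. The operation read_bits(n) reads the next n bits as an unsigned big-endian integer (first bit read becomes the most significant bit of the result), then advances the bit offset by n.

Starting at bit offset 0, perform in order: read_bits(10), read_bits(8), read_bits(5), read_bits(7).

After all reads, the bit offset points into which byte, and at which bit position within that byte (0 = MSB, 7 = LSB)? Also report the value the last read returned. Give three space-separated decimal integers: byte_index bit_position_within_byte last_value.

Read 1: bits[0:10] width=10 -> value=618 (bin 1001101010); offset now 10 = byte 1 bit 2; 22 bits remain
Read 2: bits[10:18] width=8 -> value=191 (bin 10111111); offset now 18 = byte 2 bit 2; 14 bits remain
Read 3: bits[18:23] width=5 -> value=17 (bin 10001); offset now 23 = byte 2 bit 7; 9 bits remain
Read 4: bits[23:30] width=7 -> value=126 (bin 1111110); offset now 30 = byte 3 bit 6; 2 bits remain

Answer: 3 6 126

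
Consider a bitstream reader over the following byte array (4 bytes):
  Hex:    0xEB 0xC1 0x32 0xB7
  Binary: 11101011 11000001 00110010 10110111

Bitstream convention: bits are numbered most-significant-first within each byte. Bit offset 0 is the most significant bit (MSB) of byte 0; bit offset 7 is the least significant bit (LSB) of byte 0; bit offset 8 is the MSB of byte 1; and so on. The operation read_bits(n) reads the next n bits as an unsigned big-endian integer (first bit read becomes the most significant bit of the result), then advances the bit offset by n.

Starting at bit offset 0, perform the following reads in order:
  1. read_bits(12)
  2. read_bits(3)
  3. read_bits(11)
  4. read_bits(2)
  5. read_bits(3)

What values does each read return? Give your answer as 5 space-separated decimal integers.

Read 1: bits[0:12] width=12 -> value=3772 (bin 111010111100); offset now 12 = byte 1 bit 4; 20 bits remain
Read 2: bits[12:15] width=3 -> value=0 (bin 000); offset now 15 = byte 1 bit 7; 17 bits remain
Read 3: bits[15:26] width=11 -> value=1226 (bin 10011001010); offset now 26 = byte 3 bit 2; 6 bits remain
Read 4: bits[26:28] width=2 -> value=3 (bin 11); offset now 28 = byte 3 bit 4; 4 bits remain
Read 5: bits[28:31] width=3 -> value=3 (bin 011); offset now 31 = byte 3 bit 7; 1 bits remain

Answer: 3772 0 1226 3 3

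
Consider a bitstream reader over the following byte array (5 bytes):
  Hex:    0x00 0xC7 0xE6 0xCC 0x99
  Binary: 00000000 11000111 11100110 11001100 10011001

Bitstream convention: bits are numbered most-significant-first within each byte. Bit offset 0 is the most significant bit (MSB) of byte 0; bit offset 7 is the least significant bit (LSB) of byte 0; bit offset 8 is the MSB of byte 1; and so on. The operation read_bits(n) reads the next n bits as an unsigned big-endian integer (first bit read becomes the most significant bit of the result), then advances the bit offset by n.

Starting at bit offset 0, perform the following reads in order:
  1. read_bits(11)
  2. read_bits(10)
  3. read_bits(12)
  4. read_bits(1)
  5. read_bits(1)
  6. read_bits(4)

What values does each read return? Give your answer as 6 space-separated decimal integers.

Answer: 6 252 3481 0 0 12

Derivation:
Read 1: bits[0:11] width=11 -> value=6 (bin 00000000110); offset now 11 = byte 1 bit 3; 29 bits remain
Read 2: bits[11:21] width=10 -> value=252 (bin 0011111100); offset now 21 = byte 2 bit 5; 19 bits remain
Read 3: bits[21:33] width=12 -> value=3481 (bin 110110011001); offset now 33 = byte 4 bit 1; 7 bits remain
Read 4: bits[33:34] width=1 -> value=0 (bin 0); offset now 34 = byte 4 bit 2; 6 bits remain
Read 5: bits[34:35] width=1 -> value=0 (bin 0); offset now 35 = byte 4 bit 3; 5 bits remain
Read 6: bits[35:39] width=4 -> value=12 (bin 1100); offset now 39 = byte 4 bit 7; 1 bits remain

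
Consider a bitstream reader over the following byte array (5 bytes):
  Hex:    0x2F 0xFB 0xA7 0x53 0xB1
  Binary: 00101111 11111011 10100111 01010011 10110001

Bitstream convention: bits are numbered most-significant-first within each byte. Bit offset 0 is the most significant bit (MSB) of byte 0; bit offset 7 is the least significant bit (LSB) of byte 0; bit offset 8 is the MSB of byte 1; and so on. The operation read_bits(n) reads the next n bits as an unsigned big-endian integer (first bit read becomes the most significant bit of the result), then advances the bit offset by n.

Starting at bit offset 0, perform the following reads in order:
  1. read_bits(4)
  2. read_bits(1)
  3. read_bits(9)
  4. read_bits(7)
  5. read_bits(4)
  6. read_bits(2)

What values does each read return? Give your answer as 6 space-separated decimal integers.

Read 1: bits[0:4] width=4 -> value=2 (bin 0010); offset now 4 = byte 0 bit 4; 36 bits remain
Read 2: bits[4:5] width=1 -> value=1 (bin 1); offset now 5 = byte 0 bit 5; 35 bits remain
Read 3: bits[5:14] width=9 -> value=510 (bin 111111110); offset now 14 = byte 1 bit 6; 26 bits remain
Read 4: bits[14:21] width=7 -> value=116 (bin 1110100); offset now 21 = byte 2 bit 5; 19 bits remain
Read 5: bits[21:25] width=4 -> value=14 (bin 1110); offset now 25 = byte 3 bit 1; 15 bits remain
Read 6: bits[25:27] width=2 -> value=2 (bin 10); offset now 27 = byte 3 bit 3; 13 bits remain

Answer: 2 1 510 116 14 2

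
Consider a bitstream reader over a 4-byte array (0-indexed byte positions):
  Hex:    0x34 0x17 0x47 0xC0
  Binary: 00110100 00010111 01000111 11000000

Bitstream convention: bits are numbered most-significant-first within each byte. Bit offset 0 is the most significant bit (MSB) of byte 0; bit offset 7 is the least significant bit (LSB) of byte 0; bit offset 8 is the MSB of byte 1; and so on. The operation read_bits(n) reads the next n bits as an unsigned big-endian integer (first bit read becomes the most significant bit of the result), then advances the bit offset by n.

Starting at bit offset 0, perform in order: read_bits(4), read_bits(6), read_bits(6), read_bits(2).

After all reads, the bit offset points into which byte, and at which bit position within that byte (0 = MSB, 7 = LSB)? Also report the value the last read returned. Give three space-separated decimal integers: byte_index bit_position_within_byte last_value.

Read 1: bits[0:4] width=4 -> value=3 (bin 0011); offset now 4 = byte 0 bit 4; 28 bits remain
Read 2: bits[4:10] width=6 -> value=16 (bin 010000); offset now 10 = byte 1 bit 2; 22 bits remain
Read 3: bits[10:16] width=6 -> value=23 (bin 010111); offset now 16 = byte 2 bit 0; 16 bits remain
Read 4: bits[16:18] width=2 -> value=1 (bin 01); offset now 18 = byte 2 bit 2; 14 bits remain

Answer: 2 2 1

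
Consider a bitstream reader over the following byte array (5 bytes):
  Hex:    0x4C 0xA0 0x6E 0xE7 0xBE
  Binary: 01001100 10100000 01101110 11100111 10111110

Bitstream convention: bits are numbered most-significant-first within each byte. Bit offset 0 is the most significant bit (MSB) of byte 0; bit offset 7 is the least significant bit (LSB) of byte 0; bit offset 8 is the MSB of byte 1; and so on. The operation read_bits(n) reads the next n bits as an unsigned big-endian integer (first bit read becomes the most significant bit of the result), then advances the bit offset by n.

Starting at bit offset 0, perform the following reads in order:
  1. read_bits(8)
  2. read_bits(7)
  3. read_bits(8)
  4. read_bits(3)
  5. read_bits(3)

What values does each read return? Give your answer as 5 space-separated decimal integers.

Answer: 76 80 55 3 4

Derivation:
Read 1: bits[0:8] width=8 -> value=76 (bin 01001100); offset now 8 = byte 1 bit 0; 32 bits remain
Read 2: bits[8:15] width=7 -> value=80 (bin 1010000); offset now 15 = byte 1 bit 7; 25 bits remain
Read 3: bits[15:23] width=8 -> value=55 (bin 00110111); offset now 23 = byte 2 bit 7; 17 bits remain
Read 4: bits[23:26] width=3 -> value=3 (bin 011); offset now 26 = byte 3 bit 2; 14 bits remain
Read 5: bits[26:29] width=3 -> value=4 (bin 100); offset now 29 = byte 3 bit 5; 11 bits remain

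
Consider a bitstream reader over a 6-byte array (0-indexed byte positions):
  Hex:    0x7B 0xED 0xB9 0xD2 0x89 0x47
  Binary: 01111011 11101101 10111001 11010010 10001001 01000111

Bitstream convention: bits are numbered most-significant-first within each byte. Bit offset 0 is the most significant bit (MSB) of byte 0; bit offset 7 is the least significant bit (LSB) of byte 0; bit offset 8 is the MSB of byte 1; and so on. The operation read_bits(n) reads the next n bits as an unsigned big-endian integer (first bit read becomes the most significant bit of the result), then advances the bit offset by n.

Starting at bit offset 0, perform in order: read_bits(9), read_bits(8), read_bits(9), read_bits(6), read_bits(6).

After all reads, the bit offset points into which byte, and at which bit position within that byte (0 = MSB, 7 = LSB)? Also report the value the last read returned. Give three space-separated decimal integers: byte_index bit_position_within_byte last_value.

Answer: 4 6 34

Derivation:
Read 1: bits[0:9] width=9 -> value=247 (bin 011110111); offset now 9 = byte 1 bit 1; 39 bits remain
Read 2: bits[9:17] width=8 -> value=219 (bin 11011011); offset now 17 = byte 2 bit 1; 31 bits remain
Read 3: bits[17:26] width=9 -> value=231 (bin 011100111); offset now 26 = byte 3 bit 2; 22 bits remain
Read 4: bits[26:32] width=6 -> value=18 (bin 010010); offset now 32 = byte 4 bit 0; 16 bits remain
Read 5: bits[32:38] width=6 -> value=34 (bin 100010); offset now 38 = byte 4 bit 6; 10 bits remain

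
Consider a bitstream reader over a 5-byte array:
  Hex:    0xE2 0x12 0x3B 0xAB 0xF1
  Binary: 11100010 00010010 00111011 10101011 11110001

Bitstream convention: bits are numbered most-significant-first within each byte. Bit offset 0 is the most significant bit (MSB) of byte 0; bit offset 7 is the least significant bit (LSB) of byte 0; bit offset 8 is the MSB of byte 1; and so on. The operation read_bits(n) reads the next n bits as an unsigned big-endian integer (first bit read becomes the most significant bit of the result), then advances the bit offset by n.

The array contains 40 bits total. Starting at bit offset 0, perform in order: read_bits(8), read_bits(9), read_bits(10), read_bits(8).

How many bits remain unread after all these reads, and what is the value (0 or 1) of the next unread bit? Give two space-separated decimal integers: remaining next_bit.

Answer: 5 1

Derivation:
Read 1: bits[0:8] width=8 -> value=226 (bin 11100010); offset now 8 = byte 1 bit 0; 32 bits remain
Read 2: bits[8:17] width=9 -> value=36 (bin 000100100); offset now 17 = byte 2 bit 1; 23 bits remain
Read 3: bits[17:27] width=10 -> value=477 (bin 0111011101); offset now 27 = byte 3 bit 3; 13 bits remain
Read 4: bits[27:35] width=8 -> value=95 (bin 01011111); offset now 35 = byte 4 bit 3; 5 bits remain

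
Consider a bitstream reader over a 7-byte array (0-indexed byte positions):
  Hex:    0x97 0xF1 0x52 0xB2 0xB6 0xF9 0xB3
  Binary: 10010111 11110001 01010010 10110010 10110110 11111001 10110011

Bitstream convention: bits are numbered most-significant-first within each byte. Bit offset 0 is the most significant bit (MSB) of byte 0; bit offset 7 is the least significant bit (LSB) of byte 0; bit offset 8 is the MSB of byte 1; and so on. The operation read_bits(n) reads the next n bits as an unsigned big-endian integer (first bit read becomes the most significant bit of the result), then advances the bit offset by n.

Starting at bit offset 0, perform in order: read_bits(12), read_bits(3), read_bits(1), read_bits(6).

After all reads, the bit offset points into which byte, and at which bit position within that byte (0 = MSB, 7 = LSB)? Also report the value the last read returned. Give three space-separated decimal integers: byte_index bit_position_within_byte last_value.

Read 1: bits[0:12] width=12 -> value=2431 (bin 100101111111); offset now 12 = byte 1 bit 4; 44 bits remain
Read 2: bits[12:15] width=3 -> value=0 (bin 000); offset now 15 = byte 1 bit 7; 41 bits remain
Read 3: bits[15:16] width=1 -> value=1 (bin 1); offset now 16 = byte 2 bit 0; 40 bits remain
Read 4: bits[16:22] width=6 -> value=20 (bin 010100); offset now 22 = byte 2 bit 6; 34 bits remain

Answer: 2 6 20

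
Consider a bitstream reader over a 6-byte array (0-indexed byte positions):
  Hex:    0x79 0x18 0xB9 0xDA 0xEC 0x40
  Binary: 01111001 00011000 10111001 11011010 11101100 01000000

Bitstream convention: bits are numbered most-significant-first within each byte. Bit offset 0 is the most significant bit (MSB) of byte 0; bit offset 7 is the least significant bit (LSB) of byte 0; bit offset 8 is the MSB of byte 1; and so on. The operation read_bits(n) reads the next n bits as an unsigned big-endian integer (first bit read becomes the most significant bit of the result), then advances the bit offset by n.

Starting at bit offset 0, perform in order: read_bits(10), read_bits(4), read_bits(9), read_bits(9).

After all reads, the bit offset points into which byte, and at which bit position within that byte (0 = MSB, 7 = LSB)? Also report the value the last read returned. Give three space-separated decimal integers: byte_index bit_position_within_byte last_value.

Read 1: bits[0:10] width=10 -> value=484 (bin 0111100100); offset now 10 = byte 1 bit 2; 38 bits remain
Read 2: bits[10:14] width=4 -> value=6 (bin 0110); offset now 14 = byte 1 bit 6; 34 bits remain
Read 3: bits[14:23] width=9 -> value=92 (bin 001011100); offset now 23 = byte 2 bit 7; 25 bits remain
Read 4: bits[23:32] width=9 -> value=474 (bin 111011010); offset now 32 = byte 4 bit 0; 16 bits remain

Answer: 4 0 474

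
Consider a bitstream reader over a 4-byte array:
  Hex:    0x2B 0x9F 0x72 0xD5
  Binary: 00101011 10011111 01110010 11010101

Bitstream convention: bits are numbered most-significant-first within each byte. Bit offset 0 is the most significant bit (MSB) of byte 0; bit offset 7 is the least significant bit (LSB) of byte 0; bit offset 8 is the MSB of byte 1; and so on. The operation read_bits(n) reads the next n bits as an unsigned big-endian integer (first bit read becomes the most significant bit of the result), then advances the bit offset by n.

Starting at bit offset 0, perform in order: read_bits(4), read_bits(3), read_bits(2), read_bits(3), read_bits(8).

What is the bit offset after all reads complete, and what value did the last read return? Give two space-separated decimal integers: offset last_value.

Answer: 20 247

Derivation:
Read 1: bits[0:4] width=4 -> value=2 (bin 0010); offset now 4 = byte 0 bit 4; 28 bits remain
Read 2: bits[4:7] width=3 -> value=5 (bin 101); offset now 7 = byte 0 bit 7; 25 bits remain
Read 3: bits[7:9] width=2 -> value=3 (bin 11); offset now 9 = byte 1 bit 1; 23 bits remain
Read 4: bits[9:12] width=3 -> value=1 (bin 001); offset now 12 = byte 1 bit 4; 20 bits remain
Read 5: bits[12:20] width=8 -> value=247 (bin 11110111); offset now 20 = byte 2 bit 4; 12 bits remain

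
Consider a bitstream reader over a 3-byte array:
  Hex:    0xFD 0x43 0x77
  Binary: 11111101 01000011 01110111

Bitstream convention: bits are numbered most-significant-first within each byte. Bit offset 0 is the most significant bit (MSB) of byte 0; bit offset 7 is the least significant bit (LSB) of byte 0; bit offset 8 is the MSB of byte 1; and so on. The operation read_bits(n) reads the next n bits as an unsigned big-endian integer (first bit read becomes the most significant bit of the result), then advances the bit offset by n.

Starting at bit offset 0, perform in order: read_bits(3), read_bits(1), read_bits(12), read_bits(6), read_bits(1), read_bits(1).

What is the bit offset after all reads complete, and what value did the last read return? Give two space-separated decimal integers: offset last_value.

Answer: 24 1

Derivation:
Read 1: bits[0:3] width=3 -> value=7 (bin 111); offset now 3 = byte 0 bit 3; 21 bits remain
Read 2: bits[3:4] width=1 -> value=1 (bin 1); offset now 4 = byte 0 bit 4; 20 bits remain
Read 3: bits[4:16] width=12 -> value=3395 (bin 110101000011); offset now 16 = byte 2 bit 0; 8 bits remain
Read 4: bits[16:22] width=6 -> value=29 (bin 011101); offset now 22 = byte 2 bit 6; 2 bits remain
Read 5: bits[22:23] width=1 -> value=1 (bin 1); offset now 23 = byte 2 bit 7; 1 bits remain
Read 6: bits[23:24] width=1 -> value=1 (bin 1); offset now 24 = byte 3 bit 0; 0 bits remain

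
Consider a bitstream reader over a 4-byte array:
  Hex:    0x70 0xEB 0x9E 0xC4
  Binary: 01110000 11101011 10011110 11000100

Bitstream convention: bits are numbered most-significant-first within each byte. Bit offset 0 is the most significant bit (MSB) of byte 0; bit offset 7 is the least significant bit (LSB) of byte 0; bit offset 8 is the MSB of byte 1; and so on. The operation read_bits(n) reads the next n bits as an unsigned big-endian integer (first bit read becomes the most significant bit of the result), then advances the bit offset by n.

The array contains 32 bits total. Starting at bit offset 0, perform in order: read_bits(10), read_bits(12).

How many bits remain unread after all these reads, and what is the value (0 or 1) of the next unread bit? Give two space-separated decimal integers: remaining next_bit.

Answer: 10 1

Derivation:
Read 1: bits[0:10] width=10 -> value=451 (bin 0111000011); offset now 10 = byte 1 bit 2; 22 bits remain
Read 2: bits[10:22] width=12 -> value=2791 (bin 101011100111); offset now 22 = byte 2 bit 6; 10 bits remain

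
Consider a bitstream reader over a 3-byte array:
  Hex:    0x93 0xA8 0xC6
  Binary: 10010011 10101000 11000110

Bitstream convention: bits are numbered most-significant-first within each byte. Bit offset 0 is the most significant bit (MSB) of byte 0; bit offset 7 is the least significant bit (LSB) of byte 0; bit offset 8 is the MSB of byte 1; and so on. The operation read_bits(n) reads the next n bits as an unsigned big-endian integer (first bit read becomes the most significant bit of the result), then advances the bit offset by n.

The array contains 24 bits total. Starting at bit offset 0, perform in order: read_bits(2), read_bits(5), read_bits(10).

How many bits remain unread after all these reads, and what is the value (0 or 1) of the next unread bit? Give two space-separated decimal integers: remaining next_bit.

Read 1: bits[0:2] width=2 -> value=2 (bin 10); offset now 2 = byte 0 bit 2; 22 bits remain
Read 2: bits[2:7] width=5 -> value=9 (bin 01001); offset now 7 = byte 0 bit 7; 17 bits remain
Read 3: bits[7:17] width=10 -> value=849 (bin 1101010001); offset now 17 = byte 2 bit 1; 7 bits remain

Answer: 7 1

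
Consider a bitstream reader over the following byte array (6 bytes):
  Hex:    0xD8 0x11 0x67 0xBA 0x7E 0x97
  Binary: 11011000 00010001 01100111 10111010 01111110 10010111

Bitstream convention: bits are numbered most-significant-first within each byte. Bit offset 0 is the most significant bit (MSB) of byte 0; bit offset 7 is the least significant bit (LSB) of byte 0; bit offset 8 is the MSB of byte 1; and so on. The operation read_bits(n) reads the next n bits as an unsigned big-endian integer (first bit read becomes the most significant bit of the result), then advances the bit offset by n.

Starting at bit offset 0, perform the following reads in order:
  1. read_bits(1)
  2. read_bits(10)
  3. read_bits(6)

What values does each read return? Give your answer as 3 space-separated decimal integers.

Read 1: bits[0:1] width=1 -> value=1 (bin 1); offset now 1 = byte 0 bit 1; 47 bits remain
Read 2: bits[1:11] width=10 -> value=704 (bin 1011000000); offset now 11 = byte 1 bit 3; 37 bits remain
Read 3: bits[11:17] width=6 -> value=34 (bin 100010); offset now 17 = byte 2 bit 1; 31 bits remain

Answer: 1 704 34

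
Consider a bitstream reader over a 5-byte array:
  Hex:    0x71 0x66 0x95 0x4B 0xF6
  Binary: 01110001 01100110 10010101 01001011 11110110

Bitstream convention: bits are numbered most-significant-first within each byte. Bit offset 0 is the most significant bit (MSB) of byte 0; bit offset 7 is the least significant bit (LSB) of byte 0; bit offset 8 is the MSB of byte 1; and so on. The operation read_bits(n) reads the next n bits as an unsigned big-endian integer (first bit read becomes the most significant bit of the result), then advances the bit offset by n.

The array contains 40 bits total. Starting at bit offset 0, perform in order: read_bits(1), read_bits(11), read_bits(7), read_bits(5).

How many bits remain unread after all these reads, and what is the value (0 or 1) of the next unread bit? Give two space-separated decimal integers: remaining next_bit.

Read 1: bits[0:1] width=1 -> value=0 (bin 0); offset now 1 = byte 0 bit 1; 39 bits remain
Read 2: bits[1:12] width=11 -> value=1814 (bin 11100010110); offset now 12 = byte 1 bit 4; 28 bits remain
Read 3: bits[12:19] width=7 -> value=52 (bin 0110100); offset now 19 = byte 2 bit 3; 21 bits remain
Read 4: bits[19:24] width=5 -> value=21 (bin 10101); offset now 24 = byte 3 bit 0; 16 bits remain

Answer: 16 0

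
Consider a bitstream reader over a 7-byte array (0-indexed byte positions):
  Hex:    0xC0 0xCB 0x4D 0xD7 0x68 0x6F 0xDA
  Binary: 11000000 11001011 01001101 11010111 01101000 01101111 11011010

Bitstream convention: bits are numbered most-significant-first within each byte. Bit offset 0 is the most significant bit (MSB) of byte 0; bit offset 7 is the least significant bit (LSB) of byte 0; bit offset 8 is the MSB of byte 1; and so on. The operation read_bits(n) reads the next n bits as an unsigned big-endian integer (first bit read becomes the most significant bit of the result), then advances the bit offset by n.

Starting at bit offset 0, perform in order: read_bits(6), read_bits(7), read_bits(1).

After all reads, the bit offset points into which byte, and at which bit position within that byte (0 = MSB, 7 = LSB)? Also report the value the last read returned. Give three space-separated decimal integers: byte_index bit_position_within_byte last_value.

Answer: 1 6 0

Derivation:
Read 1: bits[0:6] width=6 -> value=48 (bin 110000); offset now 6 = byte 0 bit 6; 50 bits remain
Read 2: bits[6:13] width=7 -> value=25 (bin 0011001); offset now 13 = byte 1 bit 5; 43 bits remain
Read 3: bits[13:14] width=1 -> value=0 (bin 0); offset now 14 = byte 1 bit 6; 42 bits remain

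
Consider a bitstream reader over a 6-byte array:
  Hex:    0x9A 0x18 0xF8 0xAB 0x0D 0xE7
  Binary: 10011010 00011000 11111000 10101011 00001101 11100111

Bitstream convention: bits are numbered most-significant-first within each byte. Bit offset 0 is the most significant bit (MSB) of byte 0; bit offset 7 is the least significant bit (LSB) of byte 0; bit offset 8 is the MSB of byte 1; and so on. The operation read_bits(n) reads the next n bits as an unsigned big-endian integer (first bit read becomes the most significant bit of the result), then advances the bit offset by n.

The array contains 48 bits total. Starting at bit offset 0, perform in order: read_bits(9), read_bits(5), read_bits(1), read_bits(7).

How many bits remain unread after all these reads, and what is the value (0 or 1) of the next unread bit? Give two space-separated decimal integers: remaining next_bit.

Read 1: bits[0:9] width=9 -> value=308 (bin 100110100); offset now 9 = byte 1 bit 1; 39 bits remain
Read 2: bits[9:14] width=5 -> value=6 (bin 00110); offset now 14 = byte 1 bit 6; 34 bits remain
Read 3: bits[14:15] width=1 -> value=0 (bin 0); offset now 15 = byte 1 bit 7; 33 bits remain
Read 4: bits[15:22] width=7 -> value=62 (bin 0111110); offset now 22 = byte 2 bit 6; 26 bits remain

Answer: 26 0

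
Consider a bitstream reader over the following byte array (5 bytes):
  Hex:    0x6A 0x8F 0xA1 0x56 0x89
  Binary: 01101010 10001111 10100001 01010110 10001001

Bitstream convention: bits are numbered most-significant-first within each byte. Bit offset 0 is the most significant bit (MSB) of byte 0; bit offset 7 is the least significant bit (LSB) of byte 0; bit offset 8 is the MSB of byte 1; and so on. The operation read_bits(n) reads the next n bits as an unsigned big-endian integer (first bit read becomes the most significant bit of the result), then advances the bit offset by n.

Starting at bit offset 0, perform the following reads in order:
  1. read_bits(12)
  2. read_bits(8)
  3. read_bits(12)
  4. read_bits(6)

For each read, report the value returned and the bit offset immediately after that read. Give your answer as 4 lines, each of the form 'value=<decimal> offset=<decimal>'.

Read 1: bits[0:12] width=12 -> value=1704 (bin 011010101000); offset now 12 = byte 1 bit 4; 28 bits remain
Read 2: bits[12:20] width=8 -> value=250 (bin 11111010); offset now 20 = byte 2 bit 4; 20 bits remain
Read 3: bits[20:32] width=12 -> value=342 (bin 000101010110); offset now 32 = byte 4 bit 0; 8 bits remain
Read 4: bits[32:38] width=6 -> value=34 (bin 100010); offset now 38 = byte 4 bit 6; 2 bits remain

Answer: value=1704 offset=12
value=250 offset=20
value=342 offset=32
value=34 offset=38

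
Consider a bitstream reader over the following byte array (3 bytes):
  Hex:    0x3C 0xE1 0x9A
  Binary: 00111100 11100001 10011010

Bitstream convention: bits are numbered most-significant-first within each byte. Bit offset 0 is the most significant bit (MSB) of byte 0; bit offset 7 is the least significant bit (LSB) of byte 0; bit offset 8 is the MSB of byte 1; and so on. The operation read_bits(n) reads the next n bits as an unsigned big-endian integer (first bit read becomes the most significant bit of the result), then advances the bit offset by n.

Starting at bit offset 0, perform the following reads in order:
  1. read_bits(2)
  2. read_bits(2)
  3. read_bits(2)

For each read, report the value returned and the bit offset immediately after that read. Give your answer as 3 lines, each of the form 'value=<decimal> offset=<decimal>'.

Answer: value=0 offset=2
value=3 offset=4
value=3 offset=6

Derivation:
Read 1: bits[0:2] width=2 -> value=0 (bin 00); offset now 2 = byte 0 bit 2; 22 bits remain
Read 2: bits[2:4] width=2 -> value=3 (bin 11); offset now 4 = byte 0 bit 4; 20 bits remain
Read 3: bits[4:6] width=2 -> value=3 (bin 11); offset now 6 = byte 0 bit 6; 18 bits remain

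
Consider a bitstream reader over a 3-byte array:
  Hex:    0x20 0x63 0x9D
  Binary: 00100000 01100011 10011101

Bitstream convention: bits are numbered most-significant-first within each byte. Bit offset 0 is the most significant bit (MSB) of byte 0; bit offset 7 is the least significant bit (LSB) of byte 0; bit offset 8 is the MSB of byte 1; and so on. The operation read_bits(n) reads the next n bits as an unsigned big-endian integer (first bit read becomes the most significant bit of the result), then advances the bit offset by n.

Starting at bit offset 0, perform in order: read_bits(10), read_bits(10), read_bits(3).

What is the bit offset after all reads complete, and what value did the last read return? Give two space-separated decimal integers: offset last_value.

Read 1: bits[0:10] width=10 -> value=129 (bin 0010000001); offset now 10 = byte 1 bit 2; 14 bits remain
Read 2: bits[10:20] width=10 -> value=569 (bin 1000111001); offset now 20 = byte 2 bit 4; 4 bits remain
Read 3: bits[20:23] width=3 -> value=6 (bin 110); offset now 23 = byte 2 bit 7; 1 bits remain

Answer: 23 6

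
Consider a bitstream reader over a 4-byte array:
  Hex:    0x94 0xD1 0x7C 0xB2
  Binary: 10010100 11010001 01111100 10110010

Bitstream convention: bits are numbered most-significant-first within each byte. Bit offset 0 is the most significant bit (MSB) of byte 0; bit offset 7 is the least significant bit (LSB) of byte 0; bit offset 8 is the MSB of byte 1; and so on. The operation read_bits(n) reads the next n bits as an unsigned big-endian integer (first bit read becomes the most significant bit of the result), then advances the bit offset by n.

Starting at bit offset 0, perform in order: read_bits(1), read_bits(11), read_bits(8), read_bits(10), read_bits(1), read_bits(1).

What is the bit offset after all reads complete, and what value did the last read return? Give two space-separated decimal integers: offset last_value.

Answer: 32 0

Derivation:
Read 1: bits[0:1] width=1 -> value=1 (bin 1); offset now 1 = byte 0 bit 1; 31 bits remain
Read 2: bits[1:12] width=11 -> value=333 (bin 00101001101); offset now 12 = byte 1 bit 4; 20 bits remain
Read 3: bits[12:20] width=8 -> value=23 (bin 00010111); offset now 20 = byte 2 bit 4; 12 bits remain
Read 4: bits[20:30] width=10 -> value=812 (bin 1100101100); offset now 30 = byte 3 bit 6; 2 bits remain
Read 5: bits[30:31] width=1 -> value=1 (bin 1); offset now 31 = byte 3 bit 7; 1 bits remain
Read 6: bits[31:32] width=1 -> value=0 (bin 0); offset now 32 = byte 4 bit 0; 0 bits remain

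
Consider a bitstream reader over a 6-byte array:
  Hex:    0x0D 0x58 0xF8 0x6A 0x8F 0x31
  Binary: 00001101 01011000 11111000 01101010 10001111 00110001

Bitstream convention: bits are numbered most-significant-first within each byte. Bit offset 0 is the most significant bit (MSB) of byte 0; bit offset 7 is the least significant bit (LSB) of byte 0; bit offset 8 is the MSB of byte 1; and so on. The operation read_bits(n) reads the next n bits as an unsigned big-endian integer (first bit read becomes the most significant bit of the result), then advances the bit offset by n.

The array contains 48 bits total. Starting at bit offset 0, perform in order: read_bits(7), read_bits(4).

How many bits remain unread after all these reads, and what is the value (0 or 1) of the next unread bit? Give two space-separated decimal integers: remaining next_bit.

Answer: 37 1

Derivation:
Read 1: bits[0:7] width=7 -> value=6 (bin 0000110); offset now 7 = byte 0 bit 7; 41 bits remain
Read 2: bits[7:11] width=4 -> value=10 (bin 1010); offset now 11 = byte 1 bit 3; 37 bits remain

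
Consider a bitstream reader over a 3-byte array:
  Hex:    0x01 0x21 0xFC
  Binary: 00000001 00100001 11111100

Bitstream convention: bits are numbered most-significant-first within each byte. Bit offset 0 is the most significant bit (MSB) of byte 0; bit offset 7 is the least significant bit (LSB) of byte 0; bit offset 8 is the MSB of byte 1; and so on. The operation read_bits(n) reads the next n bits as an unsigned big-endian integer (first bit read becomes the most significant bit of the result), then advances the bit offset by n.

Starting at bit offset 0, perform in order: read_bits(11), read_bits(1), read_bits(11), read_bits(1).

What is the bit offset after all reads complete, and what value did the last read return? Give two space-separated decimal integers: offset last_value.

Read 1: bits[0:11] width=11 -> value=9 (bin 00000001001); offset now 11 = byte 1 bit 3; 13 bits remain
Read 2: bits[11:12] width=1 -> value=0 (bin 0); offset now 12 = byte 1 bit 4; 12 bits remain
Read 3: bits[12:23] width=11 -> value=254 (bin 00011111110); offset now 23 = byte 2 bit 7; 1 bits remain
Read 4: bits[23:24] width=1 -> value=0 (bin 0); offset now 24 = byte 3 bit 0; 0 bits remain

Answer: 24 0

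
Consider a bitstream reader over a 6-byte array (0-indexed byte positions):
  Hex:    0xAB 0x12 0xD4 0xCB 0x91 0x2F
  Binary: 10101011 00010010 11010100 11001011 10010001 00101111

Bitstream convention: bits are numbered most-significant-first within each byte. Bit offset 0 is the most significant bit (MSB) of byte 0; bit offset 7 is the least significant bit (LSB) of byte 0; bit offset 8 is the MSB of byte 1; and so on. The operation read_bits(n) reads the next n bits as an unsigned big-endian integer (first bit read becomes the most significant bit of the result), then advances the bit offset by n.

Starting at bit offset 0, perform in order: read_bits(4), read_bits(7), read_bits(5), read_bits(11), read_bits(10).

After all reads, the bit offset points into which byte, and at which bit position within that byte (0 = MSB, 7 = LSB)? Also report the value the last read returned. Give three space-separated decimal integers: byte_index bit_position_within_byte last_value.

Read 1: bits[0:4] width=4 -> value=10 (bin 1010); offset now 4 = byte 0 bit 4; 44 bits remain
Read 2: bits[4:11] width=7 -> value=88 (bin 1011000); offset now 11 = byte 1 bit 3; 37 bits remain
Read 3: bits[11:16] width=5 -> value=18 (bin 10010); offset now 16 = byte 2 bit 0; 32 bits remain
Read 4: bits[16:27] width=11 -> value=1702 (bin 11010100110); offset now 27 = byte 3 bit 3; 21 bits remain
Read 5: bits[27:37] width=10 -> value=370 (bin 0101110010); offset now 37 = byte 4 bit 5; 11 bits remain

Answer: 4 5 370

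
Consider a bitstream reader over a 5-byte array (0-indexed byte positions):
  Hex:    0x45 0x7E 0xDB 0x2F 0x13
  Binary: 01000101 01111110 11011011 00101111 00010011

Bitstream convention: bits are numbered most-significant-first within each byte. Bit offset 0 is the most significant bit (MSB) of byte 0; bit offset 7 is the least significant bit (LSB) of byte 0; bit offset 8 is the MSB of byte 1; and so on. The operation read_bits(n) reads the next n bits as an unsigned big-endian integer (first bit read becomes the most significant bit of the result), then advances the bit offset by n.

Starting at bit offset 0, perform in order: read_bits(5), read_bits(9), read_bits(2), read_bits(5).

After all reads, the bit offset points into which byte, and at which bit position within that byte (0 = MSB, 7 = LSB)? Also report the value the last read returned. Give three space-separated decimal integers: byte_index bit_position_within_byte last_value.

Read 1: bits[0:5] width=5 -> value=8 (bin 01000); offset now 5 = byte 0 bit 5; 35 bits remain
Read 2: bits[5:14] width=9 -> value=351 (bin 101011111); offset now 14 = byte 1 bit 6; 26 bits remain
Read 3: bits[14:16] width=2 -> value=2 (bin 10); offset now 16 = byte 2 bit 0; 24 bits remain
Read 4: bits[16:21] width=5 -> value=27 (bin 11011); offset now 21 = byte 2 bit 5; 19 bits remain

Answer: 2 5 27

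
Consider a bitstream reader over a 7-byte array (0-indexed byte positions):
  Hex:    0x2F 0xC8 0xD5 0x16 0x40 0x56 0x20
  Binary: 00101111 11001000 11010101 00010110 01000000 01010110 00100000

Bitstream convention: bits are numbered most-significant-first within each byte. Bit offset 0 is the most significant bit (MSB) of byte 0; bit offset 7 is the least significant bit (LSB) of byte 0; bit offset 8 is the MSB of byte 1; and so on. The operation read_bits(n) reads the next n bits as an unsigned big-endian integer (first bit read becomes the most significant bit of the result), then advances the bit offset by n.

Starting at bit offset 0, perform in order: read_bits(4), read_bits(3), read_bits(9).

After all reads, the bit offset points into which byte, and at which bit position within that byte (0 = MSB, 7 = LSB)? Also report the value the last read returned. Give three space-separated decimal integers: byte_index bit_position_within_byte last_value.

Answer: 2 0 456

Derivation:
Read 1: bits[0:4] width=4 -> value=2 (bin 0010); offset now 4 = byte 0 bit 4; 52 bits remain
Read 2: bits[4:7] width=3 -> value=7 (bin 111); offset now 7 = byte 0 bit 7; 49 bits remain
Read 3: bits[7:16] width=9 -> value=456 (bin 111001000); offset now 16 = byte 2 bit 0; 40 bits remain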